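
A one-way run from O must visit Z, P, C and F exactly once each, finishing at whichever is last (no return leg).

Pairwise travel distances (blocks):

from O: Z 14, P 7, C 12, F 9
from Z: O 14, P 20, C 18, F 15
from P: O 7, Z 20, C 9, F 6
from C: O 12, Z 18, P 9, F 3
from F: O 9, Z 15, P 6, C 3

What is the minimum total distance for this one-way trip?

34 blocks — the minimum one-way total.

There are 4! = 24 possible orderings.
O → Z → P → C → F: 14+20+9+3 = 46
O → Z → P → F → C: 14+20+6+3 = 43
O → Z → C → P → F: 14+18+9+6 = 47
O → Z → C → F → P: 14+18+3+6 = 41
O → Z → F → P → C: 14+15+6+9 = 44
O → Z → F → C → P: 14+15+3+9 = 41
O → P → Z → C → F: 7+20+18+3 = 48
O → P → Z → F → C: 7+20+15+3 = 45
O → P → C → Z → F: 7+9+18+15 = 49
O → P → C → F → Z: 7+9+3+15 = 34
O → P → F → Z → C: 7+6+15+18 = 46
O → P → F → C → Z: 7+6+3+18 = 34
O → C → Z → P → F: 12+18+20+6 = 56
O → C → Z → F → P: 12+18+15+6 = 51
… (10 more)
The minimum is 34.
One shortest path: O → P → C → F → Z.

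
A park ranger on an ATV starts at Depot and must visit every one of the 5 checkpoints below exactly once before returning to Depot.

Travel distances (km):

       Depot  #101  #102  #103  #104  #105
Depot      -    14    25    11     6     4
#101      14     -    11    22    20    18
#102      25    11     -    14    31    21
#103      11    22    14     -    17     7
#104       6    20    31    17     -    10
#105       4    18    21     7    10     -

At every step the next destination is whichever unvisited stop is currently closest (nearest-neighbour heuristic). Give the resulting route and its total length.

Depot → [#105:4 / #104:6 / #103:11 / #101:14 / #102:25] → #105 (4)
#105 → [#103:7 / #104:10 / #101:18 / #102:21] → #103 (7)
#103 → [#102:14 / #104:17 / #101:22] → #102 (14)
#102 → [#101:11 / #104:31] → #101 (11)
#101 → [#104:20] → #104 (20)
Return #104→Depot: 6.
Total = 4 + 7 + 14 + 11 + 20 + 6 = 62.

62 km along Depot → #105 → #103 → #102 → #101 → #104 → Depot.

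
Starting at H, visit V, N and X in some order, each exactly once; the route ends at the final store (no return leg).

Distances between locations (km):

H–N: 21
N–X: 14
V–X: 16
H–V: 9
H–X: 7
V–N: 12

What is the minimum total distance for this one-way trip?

Shortest open route: 33 km.

There are 3! = 6 possible orderings.
H → V → N → X: 9+12+14 = 35
H → V → X → N: 9+16+14 = 39
H → N → V → X: 21+12+16 = 49
H → N → X → V: 21+14+16 = 51
H → X → V → N: 7+16+12 = 35
H → X → N → V: 7+14+12 = 33
The minimum is 33.
One shortest path: H → X → N → V.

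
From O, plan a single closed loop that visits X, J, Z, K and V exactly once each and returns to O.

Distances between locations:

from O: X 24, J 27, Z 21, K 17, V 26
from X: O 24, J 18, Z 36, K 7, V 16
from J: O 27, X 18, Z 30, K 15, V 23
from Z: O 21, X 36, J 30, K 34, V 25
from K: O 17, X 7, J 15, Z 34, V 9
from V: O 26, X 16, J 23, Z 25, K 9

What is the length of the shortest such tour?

O→X→J→Z→K→V→O: 24+18+30+34+9+26 = 141
O→X→J→Z→V→K→O: 24+18+30+25+9+17 = 123
O→X→J→K→Z→V→O: 24+18+15+34+25+26 = 142
O→X→J→K→V→Z→O: 24+18+15+9+25+21 = 112
O→X→J→V→Z→K→O: 24+18+23+25+34+17 = 141
O→X→J→V→K→Z→O: 24+18+23+9+34+21 = 129
O→X→Z→J→K→V→O: 24+36+30+15+9+26 = 140
O→X→Z→J→V→K→O: 24+36+30+23+9+17 = 139
O→X→Z→K→J→V→O: 24+36+34+15+23+26 = 158
O→X→Z→K→V→J→O: 24+36+34+9+23+27 = 153
O→X→Z→V→J→K→O: 24+36+25+23+15+17 = 140
O→X→Z→V→K→J→O: 24+36+25+9+15+27 = 136
O→X→K→J→Z→V→O: 24+7+15+30+25+26 = 127
O→X→K→J→V→Z→O: 24+7+15+23+25+21 = 115
… (46 more)
O→J→X→K→V→Z→O: 27+18+7+9+25+21 = 107  ← best
The minimum is 107.
One optimal route: O → J → X → K → V → Z → O (or its reverse).

Shortest round trip = 107.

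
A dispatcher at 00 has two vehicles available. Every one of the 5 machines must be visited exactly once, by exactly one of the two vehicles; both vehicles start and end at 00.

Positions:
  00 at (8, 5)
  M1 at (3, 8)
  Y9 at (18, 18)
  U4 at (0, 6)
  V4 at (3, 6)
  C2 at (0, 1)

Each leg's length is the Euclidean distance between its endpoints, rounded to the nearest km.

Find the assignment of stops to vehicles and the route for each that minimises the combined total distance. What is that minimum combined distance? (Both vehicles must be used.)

Minimum combined distance: 57 km.

There are 2^4 − 1 = 15 ways to divide the 5 stops into two non-empty groups. For each, the best each vehicle can do is its own shortest tour through its group:
  {M1} + {Y9, U4, V4, C2}: 12 + 52 = 64
  {Y9} + {M1, U4, V4, C2}: 32 + 25 = 57
  {M1, Y9} + {U4, V4, C2}: 40 + 22 = 62
  {U4} + {M1, Y9, V4, C2}: 16 + 51 = 67
  {M1, U4} + {Y9, V4, C2}: 18 + 50 = 68
  {Y9, U4} + {M1, V4, C2}: 46 + 23 = 69
  … (15 splits in total)
Best: vehicle 1 00 → Y9 → 00 = 32; vehicle 2 00 → M1 → V4 → U4 → C2 → 00 = 25; combined 57.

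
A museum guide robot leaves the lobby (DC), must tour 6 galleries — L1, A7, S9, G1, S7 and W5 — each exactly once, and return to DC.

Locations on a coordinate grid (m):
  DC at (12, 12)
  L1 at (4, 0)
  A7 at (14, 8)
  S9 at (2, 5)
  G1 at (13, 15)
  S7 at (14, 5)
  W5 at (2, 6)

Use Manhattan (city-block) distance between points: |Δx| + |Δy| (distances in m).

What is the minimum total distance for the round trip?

Minimum total distance: 54 m.

With 6 stops there are 6!/2 = 360 distinct round trips (a route and its reverse cost the same).
DC→L1→A7→S9→G1→S7→W5→DC: 20+18+15+21+11+13+16 = 114
DC→L1→A7→S9→G1→W5→S7→DC: 20+18+15+21+20+13+9 = 116
DC→L1→A7→S9→S7→G1→W5→DC: 20+18+15+12+11+20+16 = 112
DC→L1→A7→S9→S7→W5→G1→DC: 20+18+15+12+13+20+4 = 102
DC→L1→A7→S9→W5→G1→S7→DC: 20+18+15+1+20+11+9 = 94
DC→L1→A7→S9→W5→S7→G1→DC: 20+18+15+1+13+11+4 = 82
DC→L1→A7→G1→S9→S7→W5→DC: 20+18+8+21+12+13+16 = 108
DC→L1→A7→G1→S9→W5→S7→DC: 20+18+8+21+1+13+9 = 90
… (352 more)
DC→G1→A7→S7→L1→S9→W5→DC: 4+8+3+15+7+1+16 = 54  ← best
The minimum is 54.
One optimal route: DC → G1 → A7 → S7 → L1 → S9 → W5 → DC (or its reverse).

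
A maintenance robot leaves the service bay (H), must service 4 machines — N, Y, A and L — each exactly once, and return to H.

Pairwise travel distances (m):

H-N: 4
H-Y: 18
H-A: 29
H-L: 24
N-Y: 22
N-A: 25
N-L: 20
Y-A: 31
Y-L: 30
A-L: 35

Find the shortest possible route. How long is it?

With 4 stops there are 4!/2 = 12 distinct round trips (a route and its reverse cost the same).
H-N-Y-A-L-H: 4+22+31+35+24 = 116
H-N-Y-L-A-H: 4+22+30+35+29 = 120
H-N-A-Y-L-H: 4+25+31+30+24 = 114
H-N-A-L-Y-H: 4+25+35+30+18 = 112
H-N-L-Y-A-H: 4+20+30+31+29 = 114
H-N-L-A-Y-H: 4+20+35+31+18 = 108
H-Y-N-A-L-H: 18+22+25+35+24 = 124
H-Y-N-L-A-H: 18+22+20+35+29 = 124
H-Y-A-N-L-H: 18+31+25+20+24 = 118
H-Y-L-N-A-H: 18+30+20+25+29 = 122
H-A-N-Y-L-H: 29+25+22+30+24 = 130
H-A-Y-N-L-H: 29+31+22+20+24 = 126
The minimum is 108.
One optimal route: H → N → L → A → Y → H (or its reverse).

Minimum total distance: 108 m.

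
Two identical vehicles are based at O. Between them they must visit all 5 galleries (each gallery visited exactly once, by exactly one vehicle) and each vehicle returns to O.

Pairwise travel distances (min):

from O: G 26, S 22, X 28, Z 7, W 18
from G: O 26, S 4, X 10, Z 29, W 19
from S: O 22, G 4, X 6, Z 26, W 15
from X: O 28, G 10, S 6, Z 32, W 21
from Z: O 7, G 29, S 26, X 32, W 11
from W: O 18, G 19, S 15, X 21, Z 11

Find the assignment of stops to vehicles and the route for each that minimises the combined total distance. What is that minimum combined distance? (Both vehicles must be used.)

Minimum combined distance: 89 min.

Try each way of splitting the stops between the two vehicles (each non-empty) and, for each split, find the best tour for each vehicle:
  {G} + {S, X, Z, W}: 52 + 67 = 119
  {S} + {G, X, Z, W}: 44 + 75 = 119
  {G, S} + {X, Z, W}: 52 + 67 = 119
  {X} + {G, S, Z, W}: 56 + 63 = 119
  {G, X} + {S, Z, W}: 64 + 55 = 119
  {S, X} + {G, Z, W}: 56 + 63 = 119
  … (15 splits in total)
  {Z} + {G, S, X, W}: 14 + 75 = 89  ← best
Best: vehicle 1 O → Z → O = 14; vehicle 2 O → G → S → X → W → O = 75; combined 89.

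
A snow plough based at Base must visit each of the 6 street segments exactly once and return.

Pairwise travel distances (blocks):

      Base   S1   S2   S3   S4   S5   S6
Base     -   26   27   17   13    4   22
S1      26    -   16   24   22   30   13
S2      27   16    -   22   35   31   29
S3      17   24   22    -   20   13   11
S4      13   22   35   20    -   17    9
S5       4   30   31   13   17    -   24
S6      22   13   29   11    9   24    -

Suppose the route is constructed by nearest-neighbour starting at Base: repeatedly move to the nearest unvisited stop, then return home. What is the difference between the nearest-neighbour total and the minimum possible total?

From Base: S5=4, S4=13, S3=17, S6=22, S1=26, S2=27 → choose S5 (4).
From S5: S3=13, S4=17, S6=24, S1=30, S2=31 → choose S3 (13).
From S3: S6=11, S4=20, S2=22, S1=24 → choose S6 (11).
From S6: S4=9, S1=13, S2=29 → choose S4 (9).
From S4: S1=22, S2=35 → choose S1 (22).
From S1: S2=16 → choose S2 (16).
NN route Base → S5 → S3 → S6 → S4 → S1 → S2 → Base costs 102.
Optimal: Base → S4 → S6 → S1 → S2 → S3 → S5 → Base costs 90 (by enumerating all 360 distinct tours).
Excess = 102 − 90 = 12.

12 blocks longer than the optimal tour.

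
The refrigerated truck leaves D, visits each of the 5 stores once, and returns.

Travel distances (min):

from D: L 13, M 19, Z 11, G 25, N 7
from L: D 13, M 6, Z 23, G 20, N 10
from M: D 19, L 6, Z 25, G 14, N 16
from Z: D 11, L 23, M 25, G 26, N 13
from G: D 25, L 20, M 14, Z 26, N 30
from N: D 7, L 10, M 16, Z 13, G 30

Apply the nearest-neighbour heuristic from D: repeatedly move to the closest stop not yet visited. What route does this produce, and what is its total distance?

At D the remaining stops are N 7, Z 11, L 13, M 19, G 25; go to N.
At N the remaining stops are L 10, Z 13, M 16, G 30; go to L.
At L the remaining stops are M 6, G 20, Z 23; go to M.
At M the remaining stops are G 14, Z 25; go to G.
At G the remaining stops are Z 26; go to Z.
Return Z→D: 11.
Total = 7 + 10 + 6 + 14 + 26 + 11 = 74.

74 min along D → N → L → M → G → Z → D.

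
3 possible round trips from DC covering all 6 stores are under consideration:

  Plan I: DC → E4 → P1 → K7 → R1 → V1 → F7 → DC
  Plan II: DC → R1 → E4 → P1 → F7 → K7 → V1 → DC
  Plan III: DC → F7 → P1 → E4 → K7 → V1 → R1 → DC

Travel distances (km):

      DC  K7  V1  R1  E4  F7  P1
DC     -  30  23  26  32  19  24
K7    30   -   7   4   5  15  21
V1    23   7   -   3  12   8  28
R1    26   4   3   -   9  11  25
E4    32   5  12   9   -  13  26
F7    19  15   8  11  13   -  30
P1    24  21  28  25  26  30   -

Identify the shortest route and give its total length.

113 km — Plan I is the shortest.

Plan I: 32 + 26 + 21 + 4 + 3 + 8 + 19 = 113
Plan II: 26 + 9 + 26 + 30 + 15 + 7 + 23 = 136
Plan III: 19 + 30 + 26 + 5 + 7 + 3 + 26 = 116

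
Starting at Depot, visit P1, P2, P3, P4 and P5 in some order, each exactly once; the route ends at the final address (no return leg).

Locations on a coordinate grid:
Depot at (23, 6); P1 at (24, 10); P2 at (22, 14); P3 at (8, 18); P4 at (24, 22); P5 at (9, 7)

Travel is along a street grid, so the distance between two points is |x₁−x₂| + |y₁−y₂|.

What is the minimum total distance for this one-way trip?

Shortest open route: 53.

There are 5! = 120 possible orderings.
Depot → P1 → P2 → P3 → P4 → P5: 5+6+18+20+30 = 79
Depot → P1 → P2 → P3 → P5 → P4: 5+6+18+12+30 = 71
Depot → P1 → P2 → P4 → P3 → P5: 5+6+10+20+12 = 53
Depot → P1 → P2 → P4 → P5 → P3: 5+6+10+30+12 = 63
Depot → P1 → P2 → P5 → P3 → P4: 5+6+20+12+20 = 63
Depot → P1 → P2 → P5 → P4 → P3: 5+6+20+30+20 = 81
Depot → P1 → P3 → P2 → P4 → P5: 5+24+18+10+30 = 87
Depot → P1 → P3 → P2 → P5 → P4: 5+24+18+20+30 = 97
Depot → P1 → P3 → P4 → P2 → P5: 5+24+20+10+20 = 79
Depot → P1 → P3 → P4 → P5 → P2: 5+24+20+30+20 = 99
Depot → P1 → P3 → P5 → P2 → P4: 5+24+12+20+10 = 71
Depot → P1 → P3 → P5 → P4 → P2: 5+24+12+30+10 = 81
Depot → P1 → P4 → P2 → P3 → P5: 5+12+10+18+12 = 57
Depot → P1 → P4 → P2 → P5 → P3: 5+12+10+20+12 = 59
… (106 more)
The minimum is 53.
One shortest path: Depot → P1 → P2 → P4 → P3 → P5.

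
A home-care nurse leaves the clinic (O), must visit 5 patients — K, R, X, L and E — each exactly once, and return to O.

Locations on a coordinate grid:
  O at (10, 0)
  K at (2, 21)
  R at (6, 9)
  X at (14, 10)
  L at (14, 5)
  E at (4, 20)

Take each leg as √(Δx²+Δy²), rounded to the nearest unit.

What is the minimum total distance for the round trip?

Minimum total distance: 50.

With 5 stops there are 5!/2 = 60 distinct round trips (a route and its reverse cost the same).
O - K - R - X - L - E - O: 22+13+8+5+18+21 = 87
O - K - R - X - E - L - O: 22+13+8+14+18+6 = 81
O - K - R - L - X - E - O: 22+13+9+5+14+21 = 84
O - K - R - L - E - X - O: 22+13+9+18+14+11 = 87
O - K - R - E - X - L - O: 22+13+11+14+5+6 = 71
O - K - R - E - L - X - O: 22+13+11+18+5+11 = 80
O - K - X - R - L - E - O: 22+16+8+9+18+21 = 94
O - K - X - R - E - L - O: 22+16+8+11+18+6 = 81
O - K - X - L - R - E - O: 22+16+5+9+11+21 = 84
O - K - X - L - E - R - O: 22+16+5+18+11+10 = 82
O - K - X - E - R - L - O: 22+16+14+11+9+6 = 78
O - K - X - E - L - R - O: 22+16+14+18+9+10 = 89
O - K - L - R - X - E - O: 22+20+9+8+14+21 = 94
O - K - L - R - E - X - O: 22+20+9+11+14+11 = 87
… (46 more)
O - R - K - E - X - L - O: 10+13+2+14+5+6 = 50  ← best
The minimum is 50.
One optimal route: O → R → K → E → X → L → O (or its reverse).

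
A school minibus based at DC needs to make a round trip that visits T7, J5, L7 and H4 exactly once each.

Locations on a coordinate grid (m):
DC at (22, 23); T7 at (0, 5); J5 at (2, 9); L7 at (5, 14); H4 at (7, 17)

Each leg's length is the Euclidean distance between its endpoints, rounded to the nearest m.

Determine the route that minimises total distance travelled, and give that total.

Minimum total distance: 58 m.

With 4 stops there are 4!/2 = 12 distinct round trips (a route and its reverse cost the same).
DC → T7 → J5 → L7 → H4 → DC: 28+4+6+4+16 = 58
DC → T7 → J5 → H4 → L7 → DC: 28+4+9+4+19 = 64
DC → T7 → L7 → J5 → H4 → DC: 28+10+6+9+16 = 69
DC → T7 → L7 → H4 → J5 → DC: 28+10+4+9+24 = 75
DC → T7 → H4 → J5 → L7 → DC: 28+14+9+6+19 = 76
DC → T7 → H4 → L7 → J5 → DC: 28+14+4+6+24 = 76
DC → J5 → T7 → L7 → H4 → DC: 24+4+10+4+16 = 58
DC → J5 → T7 → H4 → L7 → DC: 24+4+14+4+19 = 65
DC → J5 → L7 → T7 → H4 → DC: 24+6+10+14+16 = 70
DC → J5 → H4 → T7 → L7 → DC: 24+9+14+10+19 = 76
DC → L7 → T7 → J5 → H4 → DC: 19+10+4+9+16 = 58
DC → L7 → J5 → T7 → H4 → DC: 19+6+4+14+16 = 59
The minimum is 58.
One optimal route: DC → T7 → J5 → L7 → H4 → DC (or its reverse).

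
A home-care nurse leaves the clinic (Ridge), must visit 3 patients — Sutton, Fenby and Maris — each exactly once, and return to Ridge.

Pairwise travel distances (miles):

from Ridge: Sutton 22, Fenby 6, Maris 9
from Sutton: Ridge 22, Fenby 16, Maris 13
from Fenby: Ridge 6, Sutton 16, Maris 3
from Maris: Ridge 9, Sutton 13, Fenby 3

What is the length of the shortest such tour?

With 3 stops there are 3!/2 = 3 distinct round trips (a route and its reverse cost the same).
Ridge-Sutton-Fenby-Maris-Ridge: 22+16+3+9 = 50
Ridge-Sutton-Maris-Fenby-Ridge: 22+13+3+6 = 44
Ridge-Fenby-Sutton-Maris-Ridge: 6+16+13+9 = 44
The minimum is 44.
One optimal route: Ridge → Sutton → Maris → Fenby → Ridge (or its reverse).

Minimum total distance: 44 miles.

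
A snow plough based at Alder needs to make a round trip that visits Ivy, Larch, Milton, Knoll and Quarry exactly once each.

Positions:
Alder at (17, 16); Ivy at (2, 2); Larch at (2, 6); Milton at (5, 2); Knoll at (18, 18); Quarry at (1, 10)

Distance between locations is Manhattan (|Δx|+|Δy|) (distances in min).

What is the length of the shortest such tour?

There are 60 distinct closed tours to check (reversals are equivalent).
Alder-Ivy-Larch-Milton-Knoll-Quarry-Alder: 29+4+7+29+25+22 = 116
Alder-Ivy-Larch-Milton-Quarry-Knoll-Alder: 29+4+7+12+25+3 = 80
Alder-Ivy-Larch-Knoll-Milton-Quarry-Alder: 29+4+28+29+12+22 = 124
Alder-Ivy-Larch-Knoll-Quarry-Milton-Alder: 29+4+28+25+12+26 = 124
Alder-Ivy-Larch-Quarry-Milton-Knoll-Alder: 29+4+5+12+29+3 = 82
Alder-Ivy-Larch-Quarry-Knoll-Milton-Alder: 29+4+5+25+29+26 = 118
Alder-Ivy-Milton-Larch-Knoll-Quarry-Alder: 29+3+7+28+25+22 = 114
Alder-Ivy-Milton-Larch-Quarry-Knoll-Alder: 29+3+7+5+25+3 = 72
Alder-Ivy-Milton-Knoll-Larch-Quarry-Alder: 29+3+29+28+5+22 = 116
Alder-Ivy-Milton-Knoll-Quarry-Larch-Alder: 29+3+29+25+5+25 = 116
Alder-Ivy-Milton-Quarry-Larch-Knoll-Alder: 29+3+12+5+28+3 = 80
Alder-Ivy-Milton-Quarry-Knoll-Larch-Alder: 29+3+12+25+28+25 = 122
Alder-Ivy-Knoll-Larch-Milton-Quarry-Alder: 29+32+28+7+12+22 = 130
Alder-Ivy-Knoll-Larch-Quarry-Milton-Alder: 29+32+28+5+12+26 = 132
… (46 more)
Alder-Milton-Ivy-Larch-Quarry-Knoll-Alder: 26+3+4+5+25+3 = 66  ← best
The minimum is 66.
One optimal route: Alder → Milton → Ivy → Larch → Quarry → Knoll → Alder (or its reverse).

Shortest round trip = 66 min.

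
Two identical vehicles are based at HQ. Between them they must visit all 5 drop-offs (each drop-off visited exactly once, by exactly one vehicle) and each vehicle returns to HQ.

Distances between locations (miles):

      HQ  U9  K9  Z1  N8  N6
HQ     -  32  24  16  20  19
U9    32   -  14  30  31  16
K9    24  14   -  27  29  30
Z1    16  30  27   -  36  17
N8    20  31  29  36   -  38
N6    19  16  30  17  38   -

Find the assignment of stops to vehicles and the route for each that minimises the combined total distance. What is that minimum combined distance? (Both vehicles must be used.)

127 miles — the smallest possible combined total.

Check every non-empty split of the stops between the two vehicles; for each half take its own optimal tour:
  {U9} + {K9, Z1, N8, N6}: 64 + 112 = 176
  {K9} + {U9, Z1, N8, N6}: 48 + 100 = 148
  {U9, K9} + {Z1, N8, N6}: 70 + 91 = 161
  {Z1} + {U9, K9, N8, N6}: 32 + 98 = 130
  {U9, Z1} + {K9, N8, N6}: 78 + 98 = 176
  {K9, Z1} + {U9, N8, N6}: 67 + 86 = 153
  … (15 splits in total)
  {N8} + {U9, K9, Z1, N6}: 40 + 87 = 127  ← best
Best: vehicle 1 HQ → N8 → HQ = 40; vehicle 2 HQ → K9 → U9 → N6 → Z1 → HQ = 87; combined 127.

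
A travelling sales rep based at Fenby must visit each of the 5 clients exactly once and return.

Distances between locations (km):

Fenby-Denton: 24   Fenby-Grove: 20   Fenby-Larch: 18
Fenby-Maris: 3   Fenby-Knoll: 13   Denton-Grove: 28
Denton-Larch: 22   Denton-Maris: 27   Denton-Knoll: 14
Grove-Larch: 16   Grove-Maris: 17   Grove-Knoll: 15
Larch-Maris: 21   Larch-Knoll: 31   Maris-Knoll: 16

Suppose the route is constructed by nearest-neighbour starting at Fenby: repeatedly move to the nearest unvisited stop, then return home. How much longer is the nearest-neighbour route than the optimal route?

6 km longer than the optimal tour.

From Fenby: Maris=3, Knoll=13, Larch=18, Grove=20, Denton=24 → choose Maris (3).
From Maris: Knoll=16, Grove=17, Larch=21, Denton=27 → choose Knoll (16).
From Knoll: Denton=14, Grove=15, Larch=31 → choose Denton (14).
From Denton: Larch=22, Grove=28 → choose Larch (22).
From Larch: Grove=16 → choose Grove (16).
NN route Fenby → Maris → Knoll → Denton → Larch → Grove → Fenby costs 91.
Optimal: Fenby → Maris → Grove → Larch → Denton → Knoll → Fenby costs 85 (by enumerating all 60 distinct tours).
Excess = 91 − 85 = 6.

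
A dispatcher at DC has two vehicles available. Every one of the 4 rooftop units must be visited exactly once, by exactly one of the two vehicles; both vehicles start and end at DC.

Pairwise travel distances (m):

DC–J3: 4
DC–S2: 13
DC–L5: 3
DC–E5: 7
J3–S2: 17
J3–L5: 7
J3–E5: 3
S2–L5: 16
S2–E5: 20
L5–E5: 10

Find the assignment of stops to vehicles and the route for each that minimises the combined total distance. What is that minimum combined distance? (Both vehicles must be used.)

Check every non-empty split of the stops between the two vehicles; for each half take its own optimal tour:
  {J3} + {S2, L5, E5}: 8 + 46 = 54
  {S2} + {J3, L5, E5}: 26 + 20 = 46
  {J3, S2} + {L5, E5}: 34 + 20 = 54
  {L5} + {J3, S2, E5}: 6 + 40 = 46
  {J3, L5} + {S2, E5}: 14 + 40 = 54
  {S2, L5} + {J3, E5}: 32 + 14 = 46
  … (7 splits in total)
Best: vehicle 1 DC → S2 → DC = 26; vehicle 2 DC → J3 → E5 → L5 → DC = 20; combined 46.

Minimum combined distance: 46 m.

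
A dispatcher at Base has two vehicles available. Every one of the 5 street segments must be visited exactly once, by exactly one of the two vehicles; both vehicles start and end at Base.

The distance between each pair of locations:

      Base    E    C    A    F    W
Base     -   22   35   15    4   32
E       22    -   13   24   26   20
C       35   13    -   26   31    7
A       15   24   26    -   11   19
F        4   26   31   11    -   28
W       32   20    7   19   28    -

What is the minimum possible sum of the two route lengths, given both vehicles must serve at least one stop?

Check every non-empty split of the stops between the two vehicles; for each half take its own optimal tour:
  {E} + {C, A, F, W}: 44 + 76 = 120
  {C} + {E, A, F, W}: 70 + 76 = 146
  {E, C} + {A, F, W}: 70 + 66 = 136
  {A} + {E, C, F, W}: 30 + 74 = 104
  {E, A} + {C, F, W}: 61 + 74 = 135
  {C, A} + {E, F, W}: 76 + 74 = 150
  … (15 splits in total)
  {F} + {E, C, A, W}: 8 + 76 = 84  ← best
Best: vehicle 1 Base → F → Base = 8; vehicle 2 Base → E → C → W → A → Base = 76; combined 84.

Minimum combined distance: 84.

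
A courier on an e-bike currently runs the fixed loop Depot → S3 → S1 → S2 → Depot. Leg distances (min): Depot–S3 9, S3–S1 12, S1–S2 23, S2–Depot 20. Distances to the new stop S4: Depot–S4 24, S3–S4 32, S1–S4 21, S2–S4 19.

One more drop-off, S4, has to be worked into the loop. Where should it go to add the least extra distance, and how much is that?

Minimum extra distance: 17 min, inserting S4 between S1 and S2.

Insertion cost between consecutive stops i–j is d(i,S4) + d(S4,j) − d(i,j):
  between Depot and S3: 24 + 32 − 9 = 47
  between S3 and S1: 32 + 21 − 12 = 41
  between S1 and S2: 21 + 19 − 23 = 17
  between S2 and Depot: 19 + 24 − 20 = 23
Cheapest insertion is between S1 and S2, adding 17.
New total = 64 + 17 = 81.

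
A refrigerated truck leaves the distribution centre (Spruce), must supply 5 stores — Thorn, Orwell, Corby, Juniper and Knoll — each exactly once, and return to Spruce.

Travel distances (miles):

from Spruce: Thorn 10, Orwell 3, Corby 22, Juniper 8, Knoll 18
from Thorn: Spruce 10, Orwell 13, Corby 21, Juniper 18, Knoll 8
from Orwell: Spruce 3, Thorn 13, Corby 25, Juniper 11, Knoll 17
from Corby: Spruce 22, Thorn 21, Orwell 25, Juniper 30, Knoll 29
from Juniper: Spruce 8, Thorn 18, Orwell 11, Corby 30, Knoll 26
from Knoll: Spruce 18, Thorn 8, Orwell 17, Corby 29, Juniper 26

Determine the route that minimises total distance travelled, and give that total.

There are 60 distinct closed tours to check (reversals are equivalent).
Spruce→Thorn→Orwell→Corby→Juniper→Knoll→Spruce: 10+13+25+30+26+18 = 122
Spruce→Thorn→Orwell→Corby→Knoll→Juniper→Spruce: 10+13+25+29+26+8 = 111
Spruce→Thorn→Orwell→Juniper→Corby→Knoll→Spruce: 10+13+11+30+29+18 = 111
Spruce→Thorn→Orwell→Juniper→Knoll→Corby→Spruce: 10+13+11+26+29+22 = 111
Spruce→Thorn→Orwell→Knoll→Corby→Juniper→Spruce: 10+13+17+29+30+8 = 107
Spruce→Thorn→Orwell→Knoll→Juniper→Corby→Spruce: 10+13+17+26+30+22 = 118
Spruce→Thorn→Corby→Orwell→Juniper→Knoll→Spruce: 10+21+25+11+26+18 = 111
Spruce→Thorn→Corby→Orwell→Knoll→Juniper→Spruce: 10+21+25+17+26+8 = 107
Spruce→Thorn→Corby→Juniper→Orwell→Knoll→Spruce: 10+21+30+11+17+18 = 107
Spruce→Thorn→Corby→Juniper→Knoll→Orwell→Spruce: 10+21+30+26+17+3 = 107
Spruce→Thorn→Corby→Knoll→Orwell→Juniper→Spruce: 10+21+29+17+11+8 = 96
Spruce→Thorn→Corby→Knoll→Juniper→Orwell→Spruce: 10+21+29+26+11+3 = 100
Spruce→Thorn→Juniper→Orwell→Corby→Knoll→Spruce: 10+18+11+25+29+18 = 111
Spruce→Thorn→Juniper→Orwell→Knoll→Corby→Spruce: 10+18+11+17+29+22 = 107
… (46 more)
Spruce→Orwell→Knoll→Thorn→Corby→Juniper→Spruce: 3+17+8+21+30+8 = 87  ← best
The minimum is 87.
One optimal route: Spruce → Orwell → Knoll → Thorn → Corby → Juniper → Spruce (or its reverse).

87 miles — the shortest possible round trip.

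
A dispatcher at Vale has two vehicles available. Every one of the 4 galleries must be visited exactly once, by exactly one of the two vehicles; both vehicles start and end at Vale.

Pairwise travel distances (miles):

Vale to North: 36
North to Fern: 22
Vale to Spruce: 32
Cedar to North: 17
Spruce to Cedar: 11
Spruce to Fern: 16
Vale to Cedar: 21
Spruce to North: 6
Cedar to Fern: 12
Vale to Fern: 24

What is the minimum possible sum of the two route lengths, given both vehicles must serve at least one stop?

122 miles — the smallest possible combined total.

There are 2^3 − 1 = 7 ways to divide the 4 stops into two non-empty groups. For each, the best each vehicle can do is its own shortest tour through its group:
  {Spruce} + {Cedar, North, Fern}: 64 + 84 = 148
  {Cedar} + {Spruce, North, Fern}: 42 + 82 = 124
  {Spruce, Cedar} + {North, Fern}: 64 + 82 = 146
  {North} + {Spruce, Cedar, Fern}: 72 + 72 = 144
  {Spruce, North} + {Cedar, Fern}: 74 + 57 = 131
  {Cedar, North} + {Spruce, Fern}: 74 + 72 = 146
  … (7 splits in total)
  {Spruce, Cedar, North} + {Fern}: 74 + 48 = 122  ← best
Best: vehicle 1 Vale → Cedar → Spruce → North → Vale = 74; vehicle 2 Vale → Fern → Vale = 48; combined 122.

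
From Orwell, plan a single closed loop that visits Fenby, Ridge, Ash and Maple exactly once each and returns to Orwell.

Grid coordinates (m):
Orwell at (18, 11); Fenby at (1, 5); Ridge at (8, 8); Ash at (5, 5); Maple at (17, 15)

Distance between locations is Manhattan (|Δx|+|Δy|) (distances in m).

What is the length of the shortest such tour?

Minimum total distance: 54 m.

With 4 stops there are 4!/2 = 12 distinct round trips (a route and its reverse cost the same).
Orwell→Fenby→Ridge→Ash→Maple→Orwell: 23+10+6+22+5 = 66
Orwell→Fenby→Ridge→Maple→Ash→Orwell: 23+10+16+22+19 = 90
Orwell→Fenby→Ash→Ridge→Maple→Orwell: 23+4+6+16+5 = 54
Orwell→Fenby→Ash→Maple→Ridge→Orwell: 23+4+22+16+13 = 78
Orwell→Fenby→Maple→Ridge→Ash→Orwell: 23+26+16+6+19 = 90
Orwell→Fenby→Maple→Ash→Ridge→Orwell: 23+26+22+6+13 = 90
Orwell→Ridge→Fenby→Ash→Maple→Orwell: 13+10+4+22+5 = 54
Orwell→Ridge→Fenby→Maple→Ash→Orwell: 13+10+26+22+19 = 90
Orwell→Ridge→Ash→Fenby→Maple→Orwell: 13+6+4+26+5 = 54
Orwell→Ridge→Maple→Fenby→Ash→Orwell: 13+16+26+4+19 = 78
Orwell→Ash→Fenby→Ridge→Maple→Orwell: 19+4+10+16+5 = 54
Orwell→Ash→Ridge→Fenby→Maple→Orwell: 19+6+10+26+5 = 66
The minimum is 54.
One optimal route: Orwell → Fenby → Ash → Ridge → Maple → Orwell (or its reverse).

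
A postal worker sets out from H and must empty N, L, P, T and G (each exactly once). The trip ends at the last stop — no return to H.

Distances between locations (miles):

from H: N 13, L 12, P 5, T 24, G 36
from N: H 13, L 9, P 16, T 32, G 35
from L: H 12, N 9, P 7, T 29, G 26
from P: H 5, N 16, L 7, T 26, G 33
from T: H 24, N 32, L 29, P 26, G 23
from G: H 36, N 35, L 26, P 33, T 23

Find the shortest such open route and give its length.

There are 5! = 120 possible orderings.
H→N→L→P→T→G: 13+9+7+26+23 = 78
H→N→L→P→G→T: 13+9+7+33+23 = 85
H→N→L→T→P→G: 13+9+29+26+33 = 110
H→N→L→T→G→P: 13+9+29+23+33 = 107
H→N→L→G→P→T: 13+9+26+33+26 = 107
H→N→L→G→T→P: 13+9+26+23+26 = 97
H→N→P→L→T→G: 13+16+7+29+23 = 88
H→N→P→L→G→T: 13+16+7+26+23 = 85
H→N→P→T→L→G: 13+16+26+29+26 = 110
H→N→P→T→G→L: 13+16+26+23+26 = 104
H→N→P→G→L→T: 13+16+33+26+29 = 117
H→N→P→G→T→L: 13+16+33+23+29 = 114
H→N→T→L→P→G: 13+32+29+7+33 = 114
H→N→T→L→G→P: 13+32+29+26+33 = 133
… (106 more)
H→P→L→N→T→G: 5+7+9+32+23 = 76  ← best
The minimum is 76.
One shortest path: H → P → L → N → T → G.

Shortest open route: 76 miles.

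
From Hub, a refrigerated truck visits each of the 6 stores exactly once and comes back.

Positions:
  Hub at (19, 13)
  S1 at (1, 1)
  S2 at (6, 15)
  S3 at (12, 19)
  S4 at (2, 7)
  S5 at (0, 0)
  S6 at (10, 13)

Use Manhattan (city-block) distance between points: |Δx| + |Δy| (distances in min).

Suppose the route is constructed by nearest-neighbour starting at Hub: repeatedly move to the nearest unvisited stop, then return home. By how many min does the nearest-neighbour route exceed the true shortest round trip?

Hub: S6=9, S3=13, S2=15, S4=23, S1=30, S5=32 ⇒ S6
S6: S2=6, S3=8, S4=14, S1=21, S5=23 ⇒ S2
S2: S3=10, S4=12, S1=19, S5=21 ⇒ S3
S3: S4=22, S1=29, S5=31 ⇒ S4
S4: S1=7, S5=9 ⇒ S1
S1: S5=2 ⇒ S5
NN route Hub → S6 → S2 → S3 → S4 → S1 → S5 → Hub costs 88.
Optimal: Hub → S3 → S2 → S1 → S5 → S4 → S6 → Hub costs 76 (by enumerating all 360 distinct tours).
Excess = 88 − 76 = 12.

The nearest-neighbour route is 12 min longer than optimal.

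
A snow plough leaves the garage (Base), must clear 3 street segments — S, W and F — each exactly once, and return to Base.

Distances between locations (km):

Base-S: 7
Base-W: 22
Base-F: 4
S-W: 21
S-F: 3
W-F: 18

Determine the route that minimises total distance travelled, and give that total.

Base → S → W → F → Base: 7+21+18+4 = 50
Base → S → F → W → Base: 7+3+18+22 = 50
Base → W → S → F → Base: 22+21+3+4 = 50
The minimum is 50.
One optimal route: Base → S → W → F → Base (or its reverse).

50 km — the shortest possible round trip.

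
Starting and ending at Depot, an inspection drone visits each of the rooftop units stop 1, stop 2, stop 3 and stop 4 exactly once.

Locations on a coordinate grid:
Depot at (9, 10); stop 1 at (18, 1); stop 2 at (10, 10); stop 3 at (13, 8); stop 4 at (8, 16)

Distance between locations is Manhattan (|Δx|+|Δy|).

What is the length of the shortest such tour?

Depot → stop 1 → stop 2 → stop 3 → stop 4 → Depot: 18+17+5+13+7 = 60
Depot → stop 1 → stop 2 → stop 4 → stop 3 → Depot: 18+17+8+13+6 = 62
Depot → stop 1 → stop 3 → stop 2 → stop 4 → Depot: 18+12+5+8+7 = 50
Depot → stop 1 → stop 3 → stop 4 → stop 2 → Depot: 18+12+13+8+1 = 52
Depot → stop 1 → stop 4 → stop 2 → stop 3 → Depot: 18+25+8+5+6 = 62
Depot → stop 1 → stop 4 → stop 3 → stop 2 → Depot: 18+25+13+5+1 = 62
Depot → stop 2 → stop 1 → stop 3 → stop 4 → Depot: 1+17+12+13+7 = 50
Depot → stop 2 → stop 1 → stop 4 → stop 3 → Depot: 1+17+25+13+6 = 62
Depot → stop 2 → stop 3 → stop 1 → stop 4 → Depot: 1+5+12+25+7 = 50
Depot → stop 2 → stop 4 → stop 1 → stop 3 → Depot: 1+8+25+12+6 = 52
Depot → stop 3 → stop 1 → stop 2 → stop 4 → Depot: 6+12+17+8+7 = 50
Depot → stop 3 → stop 2 → stop 1 → stop 4 → Depot: 6+5+17+25+7 = 60
The minimum is 50.
One optimal route: Depot → stop 1 → stop 3 → stop 2 → stop 4 → Depot (or its reverse).

Minimum total distance: 50.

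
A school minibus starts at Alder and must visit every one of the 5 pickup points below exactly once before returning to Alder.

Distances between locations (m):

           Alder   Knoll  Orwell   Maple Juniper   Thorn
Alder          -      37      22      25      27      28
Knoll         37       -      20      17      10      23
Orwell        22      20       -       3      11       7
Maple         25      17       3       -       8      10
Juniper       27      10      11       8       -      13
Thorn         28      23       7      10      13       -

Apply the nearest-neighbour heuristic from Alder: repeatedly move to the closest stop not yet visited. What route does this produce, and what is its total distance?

At Alder the remaining stops are Orwell 22, Maple 25, Juniper 27, Thorn 28, Knoll 37; go to Orwell.
At Orwell the remaining stops are Maple 3, Thorn 7, Juniper 11, Knoll 20; go to Maple.
At Maple the remaining stops are Juniper 8, Thorn 10, Knoll 17; go to Juniper.
At Juniper the remaining stops are Knoll 10, Thorn 13; go to Knoll.
At Knoll the remaining stops are Thorn 23; go to Thorn.
Return Thorn→Alder: 28.
Total = 22 + 3 + 8 + 10 + 23 + 28 = 94.

Total distance 94 m via the nearest-neighbour route Alder → Orwell → Maple → Juniper → Knoll → Thorn → Alder.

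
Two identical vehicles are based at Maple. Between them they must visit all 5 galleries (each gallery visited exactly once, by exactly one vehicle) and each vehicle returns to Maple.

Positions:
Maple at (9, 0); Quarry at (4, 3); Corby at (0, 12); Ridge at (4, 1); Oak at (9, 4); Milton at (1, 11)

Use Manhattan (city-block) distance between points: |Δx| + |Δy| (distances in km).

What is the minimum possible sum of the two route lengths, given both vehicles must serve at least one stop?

Try each way of splitting the stops between the two vehicles (each non-empty) and, for each split, find the best tour for each vehicle:
  {Quarry} + {Corby, Ridge, Oak, Milton}: 16 + 42 = 58
  {Corby} + {Quarry, Ridge, Oak, Milton}: 42 + 38 = 80
  {Quarry, Corby} + {Ridge, Oak, Milton}: 42 + 38 = 80
  {Ridge} + {Quarry, Corby, Oak, Milton}: 12 + 42 = 54
  {Quarry, Ridge} + {Corby, Oak, Milton}: 16 + 42 = 58
  {Corby, Ridge} + {Quarry, Oak, Milton}: 42 + 38 = 80
  … (15 splits in total)
  {Oak} + {Quarry, Corby, Ridge, Milton}: 8 + 42 = 50  ← best
Best: vehicle 1 Maple → Oak → Maple = 8; vehicle 2 Maple → Quarry → Corby → Milton → Ridge → Maple = 42; combined 50.

Minimum combined distance: 50 km.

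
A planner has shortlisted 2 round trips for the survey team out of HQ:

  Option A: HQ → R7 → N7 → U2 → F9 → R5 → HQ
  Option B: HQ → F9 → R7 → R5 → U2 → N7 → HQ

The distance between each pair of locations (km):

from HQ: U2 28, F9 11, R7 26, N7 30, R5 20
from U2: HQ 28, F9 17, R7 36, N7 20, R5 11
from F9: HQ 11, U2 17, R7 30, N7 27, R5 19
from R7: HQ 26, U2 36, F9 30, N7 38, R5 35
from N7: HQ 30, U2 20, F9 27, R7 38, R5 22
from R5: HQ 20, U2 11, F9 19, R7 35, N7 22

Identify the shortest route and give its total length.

Option A: 26 + 38 + 20 + 17 + 19 + 20 = 140
Option B: 11 + 30 + 35 + 11 + 20 + 30 = 137

137 km — Option B is the shortest.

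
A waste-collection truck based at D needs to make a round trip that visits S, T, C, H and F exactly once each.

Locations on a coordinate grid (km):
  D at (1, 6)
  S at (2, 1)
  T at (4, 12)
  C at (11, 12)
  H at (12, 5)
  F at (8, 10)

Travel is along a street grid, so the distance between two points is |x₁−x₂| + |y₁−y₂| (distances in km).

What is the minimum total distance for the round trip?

With 5 stops there are 5!/2 = 60 distinct round trips (a route and its reverse cost the same).
D-S-T-C-H-F-D: 6+13+7+8+9+11 = 54
D-S-T-C-F-H-D: 6+13+7+5+9+12 = 52
D-S-T-H-C-F-D: 6+13+15+8+5+11 = 58
D-S-T-H-F-C-D: 6+13+15+9+5+16 = 64
D-S-T-F-C-H-D: 6+13+6+5+8+12 = 50
D-S-T-F-H-C-D: 6+13+6+9+8+16 = 58
D-S-C-T-H-F-D: 6+20+7+15+9+11 = 68
D-S-C-T-F-H-D: 6+20+7+6+9+12 = 60
D-S-C-H-T-F-D: 6+20+8+15+6+11 = 66
D-S-C-H-F-T-D: 6+20+8+9+6+9 = 58
D-S-C-F-T-H-D: 6+20+5+6+15+12 = 64
D-S-C-F-H-T-D: 6+20+5+9+15+9 = 64
D-S-H-T-C-F-D: 6+14+15+7+5+11 = 58
D-S-H-T-F-C-D: 6+14+15+6+5+16 = 62
… (46 more)
D-S-H-C-F-T-D: 6+14+8+5+6+9 = 48  ← best
The minimum is 48.
One optimal route: D → S → H → C → F → T → D (or its reverse).

Minimum total distance: 48 km.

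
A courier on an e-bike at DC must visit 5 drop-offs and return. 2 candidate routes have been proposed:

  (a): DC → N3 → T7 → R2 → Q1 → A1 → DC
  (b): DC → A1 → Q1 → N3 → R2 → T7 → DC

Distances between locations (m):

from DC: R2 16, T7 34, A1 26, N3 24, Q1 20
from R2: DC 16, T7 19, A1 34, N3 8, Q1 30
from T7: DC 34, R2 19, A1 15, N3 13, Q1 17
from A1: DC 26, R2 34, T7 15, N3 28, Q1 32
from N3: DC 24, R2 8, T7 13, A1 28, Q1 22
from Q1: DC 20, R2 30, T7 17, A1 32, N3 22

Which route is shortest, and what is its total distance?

Shortest is (b), total 141 m.

(a): 24 + 13 + 19 + 30 + 32 + 26 = 144
(b): 26 + 32 + 22 + 8 + 19 + 34 = 141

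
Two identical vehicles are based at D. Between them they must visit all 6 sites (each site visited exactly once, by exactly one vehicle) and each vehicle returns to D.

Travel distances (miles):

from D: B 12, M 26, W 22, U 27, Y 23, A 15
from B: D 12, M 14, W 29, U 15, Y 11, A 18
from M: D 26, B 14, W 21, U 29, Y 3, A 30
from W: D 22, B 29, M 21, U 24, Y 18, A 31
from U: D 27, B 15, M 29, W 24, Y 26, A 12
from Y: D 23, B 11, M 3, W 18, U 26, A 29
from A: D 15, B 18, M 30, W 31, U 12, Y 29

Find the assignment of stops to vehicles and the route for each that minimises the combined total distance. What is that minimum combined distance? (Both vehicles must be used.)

Try each way of splitting the stops between the two vehicles (each non-empty) and, for each split, find the best tour for each vehicle:
  {B} + {M, W, U, Y, A}: 24 + 98 = 122
  {M} + {B, W, U, Y, A}: 52 + 92 = 144
  {B, M} + {W, U, Y, A}: 52 + 92 = 144
  {W} + {B, M, U, Y, A}: 44 + 82 = 126
  {B, W} + {M, U, Y, A}: 63 + 82 = 145
  {M, W} + {B, U, Y, A}: 69 + 76 = 145
  … (31 splits in total)
Best: vehicle 1 D → B → D = 24; vehicle 2 D → M → Y → W → U → A → D = 98; combined 122.

122 miles — the smallest possible combined total.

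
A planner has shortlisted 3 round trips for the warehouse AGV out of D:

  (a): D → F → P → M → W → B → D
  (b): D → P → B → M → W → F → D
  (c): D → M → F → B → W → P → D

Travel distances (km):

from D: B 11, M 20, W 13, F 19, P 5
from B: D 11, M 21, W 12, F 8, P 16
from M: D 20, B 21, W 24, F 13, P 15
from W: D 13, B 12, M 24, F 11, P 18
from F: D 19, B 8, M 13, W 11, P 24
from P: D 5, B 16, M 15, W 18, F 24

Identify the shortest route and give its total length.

(a): 19 + 24 + 15 + 24 + 12 + 11 = 105
(b): 5 + 16 + 21 + 24 + 11 + 19 = 96
(c): 20 + 13 + 8 + 12 + 18 + 5 = 76

Shortest is (c), total 76 km.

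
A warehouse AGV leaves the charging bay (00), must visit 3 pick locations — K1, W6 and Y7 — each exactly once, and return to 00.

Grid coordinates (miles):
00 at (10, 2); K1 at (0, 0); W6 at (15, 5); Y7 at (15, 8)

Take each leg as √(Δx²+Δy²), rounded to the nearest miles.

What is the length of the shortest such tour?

00-K1-W6-Y7-00: 10+16+3+8 = 37
00-K1-Y7-W6-00: 10+17+3+6 = 36
00-W6-K1-Y7-00: 6+16+17+8 = 47
The minimum is 36.
One optimal route: 00 → K1 → Y7 → W6 → 00 (or its reverse).

36 miles — the shortest possible round trip.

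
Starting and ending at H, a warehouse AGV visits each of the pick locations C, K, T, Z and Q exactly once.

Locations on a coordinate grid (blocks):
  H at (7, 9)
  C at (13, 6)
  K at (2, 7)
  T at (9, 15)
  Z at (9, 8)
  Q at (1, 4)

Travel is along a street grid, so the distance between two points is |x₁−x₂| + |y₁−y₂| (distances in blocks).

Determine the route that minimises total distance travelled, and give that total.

46 blocks — the shortest possible round trip.

With 5 stops there are 5!/2 = 60 distinct round trips (a route and its reverse cost the same).
H-C-K-T-Z-Q-H: 9+12+15+7+12+11 = 66
H-C-K-T-Q-Z-H: 9+12+15+19+12+3 = 70
H-C-K-Z-T-Q-H: 9+12+8+7+19+11 = 66
H-C-K-Z-Q-T-H: 9+12+8+12+19+8 = 68
H-C-K-Q-T-Z-H: 9+12+4+19+7+3 = 54
H-C-K-Q-Z-T-H: 9+12+4+12+7+8 = 52
H-C-T-K-Z-Q-H: 9+13+15+8+12+11 = 68
H-C-T-K-Q-Z-H: 9+13+15+4+12+3 = 56
H-C-T-Z-K-Q-H: 9+13+7+8+4+11 = 52
H-C-T-Z-Q-K-H: 9+13+7+12+4+7 = 52
H-C-T-Q-K-Z-H: 9+13+19+4+8+3 = 56
H-C-T-Q-Z-K-H: 9+13+19+12+8+7 = 68
H-C-Z-K-T-Q-H: 9+6+8+15+19+11 = 68
H-C-Z-K-Q-T-H: 9+6+8+4+19+8 = 54
… (46 more)
H-K-Q-C-Z-T-H: 7+4+14+6+7+8 = 46  ← best
The minimum is 46.
One optimal route: H → K → Q → C → Z → T → H (or its reverse).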